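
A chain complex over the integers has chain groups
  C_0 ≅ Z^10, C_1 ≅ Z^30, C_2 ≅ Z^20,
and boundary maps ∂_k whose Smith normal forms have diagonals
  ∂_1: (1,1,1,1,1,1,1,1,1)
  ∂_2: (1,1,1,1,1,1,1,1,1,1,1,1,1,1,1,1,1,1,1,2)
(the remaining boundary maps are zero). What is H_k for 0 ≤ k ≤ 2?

H_0: b_0 = 10 − 0 − 9 = 1; torsion from ∂_1 factors > 1: none. So H_0 = Z.
H_1: b_1 = 30 − 9 − 20 = 1; torsion from ∂_2 factors > 1: [2]. So H_1 = Z × Z/2.
H_2: b_2 = 20 − 20 − 0 = 0; torsion from ∂_3 factors > 1: none. So H_2 = 0.

H_0 = Z,  H_1 = Z × Z/2,  H_2 = 0.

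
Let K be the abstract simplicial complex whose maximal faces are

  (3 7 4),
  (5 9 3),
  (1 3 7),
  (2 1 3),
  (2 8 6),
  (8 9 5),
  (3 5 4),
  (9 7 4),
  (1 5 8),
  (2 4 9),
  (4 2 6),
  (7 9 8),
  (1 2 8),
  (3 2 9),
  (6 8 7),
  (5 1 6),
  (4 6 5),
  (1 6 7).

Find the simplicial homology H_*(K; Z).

We work with the vertex ordering 1 < 2 < 3 < 4 < 5 < 6 < 7 < 8 < 9. The simplices of K, each written with vertices in increasing order, are:

  0-simplices (9): [1], [2], [3], [4], [5], [6], [7], [8], [9]
  1-simplices (27): (27 of them)
  2-simplices (18): [1,2,3], [1,2,8], [1,3,7], [1,5,6], [1,5,8], [1,6,7], [2,3,9], [2,4,6], [2,4,9], [2,6,8], [3,4,5], [3,4,7], [3,5,9], [4,5,6], [4,7,9], [5,8,9], [6,7,8], [7,8,9]

Hence C_0 ≅ Z^9, C_1 ≅ Z^27, C_2 ≅ Z^18.

The boundary map ∂_1: C_1 → C_0 is given by ∂[p,q] = [q] − [p].
This gives a 9×27 integer matrix of rank 8; reducing to Smith normal form yields diagonal entries (1,1,1,1,1,1,1,1).

The boundary map ∂_2: C_2 → C_1 maps a triangle to the signed sum of its edges. For instance
  ∂[1,2,3] = [2,3] − [1,3] + [1,2],
  ∂[1,5,6] = [5,6] − [1,6] + [1,5].
As a 27×18 matrix over Z this has rank 18, with invariant factors (1,1,1,1,1,1,1,1,1,1,1,1,1,1,1,1,1,2).

Computing H_k = (kernel of ∂_k) / (image of ∂_{k+1}):

  H_0: rank C_0 − rank ∂_1 = 9 − 8 = 1, and the invariant factors of ∂_1 are all 1, so H_0 ≅ Z.
  H_1: rank ker ∂_1 − rank ∂_2 = (27 − 8) − 18 = 1, and ∂_2 has invariant factor 2 > 1, so H_1 ≅ Z ⊕ Z/2Z.
  H_2: rank ker ∂_2 − rank ∂_3 = (18 − 18) − 0 = 0, and there is no ∂_3, so H_2 ≅ 0.

(K is a triangulation of the Klein bottle.)

H_0 ≅ Z,  H_1 ≅ Z ⊕ Z/2Z,  H_2 = 0.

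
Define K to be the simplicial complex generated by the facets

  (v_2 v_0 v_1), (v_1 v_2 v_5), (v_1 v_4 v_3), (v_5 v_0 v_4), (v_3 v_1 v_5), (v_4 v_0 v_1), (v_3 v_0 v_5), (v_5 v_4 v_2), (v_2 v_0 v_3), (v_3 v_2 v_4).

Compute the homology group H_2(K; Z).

H_2 = 0.

Order the vertices as v_0 < v_1 < v_2 < v_3 < v_4 < v_5. Listing each simplex with vertices in this order, K has dimension 2 with simplices:

  0-simplices (6): [v_0], [v_1], [v_2], [v_3], [v_4], [v_5]
  1-simplices (15): (15 of them)
  2-simplices (10): [v_0,v_1,v_2], [v_0,v_1,v_4], [v_0,v_2,v_3], [v_0,v_3,v_5], [v_0,v_4,v_5], [v_1,v_2,v_5], [v_1,v_3,v_4], [v_1,v_3,v_5], [v_2,v_3,v_4], [v_2,v_4,v_5]

giving chain groups C_0 ≅ Z^6, C_1 ≅ Z^15, C_2 ≅ Z^10.

∂_1: C_1 → C_0 sends each edge [p,q] (with p < q) to q − p. For instance
  ∂[v_0,v_5] = [v_5] − [v_0].
The resulting 6×15 matrix has rank 5, and its Smith normal form has invariant factors (1,1,1,1,1).

∂_2: C_2 → C_1 sends each 2-simplex [p,q,r] to [q,r] − [p,r] + [p,q]. For instance
  ∂[v_0,v_1,v_4] = [v_1,v_4] − [v_0,v_4] + [v_0,v_1],
  ∂[v_0,v_2,v_3] = [v_2,v_3] − [v_0,v_3] + [v_0,v_2].
The 15×10 boundary matrix has rank 10 and Smith normal form diag(1,1,1,1,1,1,1,1,1,2).

Reading off H_k = ker ∂_k / im ∂_{k+1}:

  H_2: rank ker ∂_2 − rank ∂_3 = (10 − 10) − 0 = 0, and there is no ∂_3, so H_2 ≅ 0.

(K is a triangulation of the real projective plane RP^2.)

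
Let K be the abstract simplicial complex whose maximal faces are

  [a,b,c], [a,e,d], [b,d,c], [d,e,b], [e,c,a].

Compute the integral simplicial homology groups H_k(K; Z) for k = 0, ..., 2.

K has 5 vertices, 10 edges, 5 triangles.
rank ∂_0 = 0, rank ∂_1 = 4 ⇒ b_0 = 5 − 0 − 4 = 1; all invariant factors of ∂_1 are 1 so no torsion. So H_0 = Z.
rank ∂_1 = 4, rank ∂_2 = 5 ⇒ b_1 = 10 − 4 − 5 = 1; all invariant factors of ∂_2 are 1 so no torsion. So H_1 = Z.
rank ∂_2 = 5, rank ∂_3 = 0 ⇒ b_2 = 5 − 5 − 0 = 0. So H_2 = 0.

H_0 = Z,  H_1 = Z,  H_2 = 0.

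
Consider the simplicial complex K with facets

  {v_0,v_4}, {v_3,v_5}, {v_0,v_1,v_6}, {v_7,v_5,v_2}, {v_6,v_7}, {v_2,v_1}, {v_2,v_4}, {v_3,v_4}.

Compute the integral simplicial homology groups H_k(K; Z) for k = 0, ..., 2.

We work with the vertex ordering v_0 < v_1 < v_2 < v_3 < v_4 < v_5 < v_6 < v_7. The simplices of K, each written with vertices in increasing order, are:

  0-simplices (8): [v_0], [v_1], [v_2], [v_3], [v_4], [v_5], [v_6], [v_7]
  1-simplices (12): [v_0,v_1], [v_0,v_4], [v_0,v_6], [v_1,v_2], [v_1,v_6], [v_2,v_4], [v_2,v_5], [v_2,v_7], [v_3,v_4], [v_3,v_5], [v_5,v_7], [v_6,v_7]
  2-simplices (2): [v_0,v_1,v_6], [v_2,v_5,v_7]

giving chain groups C_0 ≅ Z^8, C_1 ≅ Z^12, C_2 ≅ Z^2.

Boundary ∂_1: C_1 → C_0 maps an edge to its endpoints' difference, ∂[p,q] = q − p. For instance
  ∂[v_3,v_4] = [v_4] − [v_3].
The 8×12 boundary matrix has rank 7 and Smith normal form diag(1,1,1,1,1,1,1).

The boundary map ∂_2: C_2 → C_1 sends each 2-simplex [p,q,r] to [q,r] − [p,r] + [p,q]. For instance
  ∂[v_2,v_5,v_7] = [v_5,v_7] − [v_2,v_7] + [v_2,v_5],
  ∂[v_0,v_1,v_6] = [v_1,v_6] − [v_0,v_6] + [v_0,v_1].
The resulting 12×2 matrix has rank 2, and its Smith normal form has invariant factors (1,1).

From H_k ≅ ker(∂_k) / im(∂_{k+1}) we obtain:

  H_0: rank C_0 − rank ∂_1 = 8 − 7 = 1, and the invariant factors of ∂_1 are all 1, so H_0 = Z.
  H_1: rank ker ∂_1 − rank ∂_2 = (12 − 7) − 2 = 3, and the invariant factors of ∂_2 are all 1, so H_1 = Z^3.
  H_2: rank ker ∂_2 − rank ∂_3 = (2 − 2) − 0 = 0, and there is no ∂_3, so H_2 = 0.

H_0 ≅ Z,  H_1 ≅ Z^3,  H_2 = 0.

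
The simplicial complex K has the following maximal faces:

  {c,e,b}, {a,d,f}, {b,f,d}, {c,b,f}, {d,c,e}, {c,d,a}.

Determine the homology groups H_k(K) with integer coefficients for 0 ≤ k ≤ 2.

We work with the vertex ordering a < b < c < d < e < f. The simplices of K, each written with vertices in increasing order, are:

  0-simplices (6): a, b, c, d, e, f
  1-simplices (12): ac, ad, af, bc, bd, be, bf, cd, ce, cf, de, df
  2-simplices (6): acd, adf, bce, bcf, bdf, cde

Hence C_0 ≅ Z^6, C_1 ≅ Z^12, C_2 ≅ Z^6.

Boundary ∂_1: C_1 → C_0 is given by ∂[p,q] = [q] − [p]. For instance
  ∂cf = f − c.
The 6×12 boundary matrix has rank 5 and Smith normal form diag(1,1,1,1,1).

∂_2: C_2 → C_1 sends each 2-simplex [p,q,r] to [q,r] − [p,r] + [p,q]. For instance
  ∂cde = de − ce + cd,
  ∂acd = cd − ad + ac.
As a 12×6 matrix over Z this has rank 6, with invariant factors (1,1,1,1,1,1).

Now H_k = ker ∂_k / im ∂_{k+1}, so:

  H_0: rank C_0 − rank ∂_1 = 6 − 5 = 1, and the invariant factors of ∂_1 are all 1, so H_0 ≅ Z.
  H_1: rank ker ∂_1 − rank ∂_2 = (12 − 5) − 6 = 1, and the invariant factors of ∂_2 are all 1, so H_1 ≅ Z.
  H_2: rank ker ∂_2 − rank ∂_3 = (6 − 6) − 0 = 0, and there is no ∂_3, so H_2 ≅ 0.

As a check, the Euler characteristic is 6 − 12 + 6 = 0, which agrees with 1 − 1 + 0 = 0.

H_0 ≅ Z,  H_1 ≅ Z,  H_2 = 0.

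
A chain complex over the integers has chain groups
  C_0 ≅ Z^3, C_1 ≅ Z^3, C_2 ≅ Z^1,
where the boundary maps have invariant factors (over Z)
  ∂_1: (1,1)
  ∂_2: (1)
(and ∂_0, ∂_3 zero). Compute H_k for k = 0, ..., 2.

H_0: b_0 = 3 − 0 − 2 = 1; torsion from ∂_1 factors > 1: none. So H_0 ≅ Z.
H_1: b_1 = 3 − 2 − 1 = 0; torsion from ∂_2 factors > 1: none. So H_1 ≅ 0.
H_2: b_2 = 1 − 1 − 0 = 0; torsion from ∂_3 factors > 1: none. So H_2 ≅ 0.

H_0 ≅ Z,  H_1 = 0,  H_2 = 0.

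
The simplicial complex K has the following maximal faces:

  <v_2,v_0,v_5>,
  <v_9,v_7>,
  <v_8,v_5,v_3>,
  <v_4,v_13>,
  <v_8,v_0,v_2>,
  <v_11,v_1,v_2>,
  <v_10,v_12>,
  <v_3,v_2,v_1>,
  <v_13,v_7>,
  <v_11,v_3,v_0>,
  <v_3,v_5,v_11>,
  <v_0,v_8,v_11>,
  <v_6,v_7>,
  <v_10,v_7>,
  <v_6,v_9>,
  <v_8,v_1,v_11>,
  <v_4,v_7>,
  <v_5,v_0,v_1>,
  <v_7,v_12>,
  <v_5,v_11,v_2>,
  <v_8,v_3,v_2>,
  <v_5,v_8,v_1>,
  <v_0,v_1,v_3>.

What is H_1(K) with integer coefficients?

H_1 = Z^5.

Take the total order v_0 < v_1 < v_2 < v_3 < v_4 < v_5 < v_6 < v_7 < v_8 < v_9 < v_10 < v_11 < v_12 < v_13 on the vertex set. Then K (dimension 2) consists of the simplices:

  0-simplices (14): [v_0], [v_1], [v_2], [v_3], [v_4], [v_5], [v_6], [v_7], [v_8], [v_9], [v_10], [v_11], [v_12], [v_13]
  1-simplices (30): (30 of them)
  2-simplices (14): (14 of them)

so the chain groups are C_0 ≅ Z^14, C_1 ≅ Z^30, C_2 ≅ Z^14.

Boundary ∂_1: C_1 → C_0 maps an edge to its endpoints' difference, ∂[p,q] = q − p. For instance
  ∂[v_1,v_11] = [v_11] − [v_1].
As a 14×30 matrix over Z this has rank 12, with invariant factors (1,1,1,1,1,1,1,1,1,1,1,1).

Boundary ∂_2: C_2 → C_1 maps a triangle to the signed sum of its edges. For instance
  ∂[v_0,v_3,v_11] = [v_3,v_11] − [v_0,v_11] + [v_0,v_3],
  ∂[v_0,v_2,v_5] = [v_2,v_5] − [v_0,v_5] + [v_0,v_2].
The resulting 30×14 matrix has rank 13, and its Smith normal form has invariant factors (1,1,1,1,1,1,1,1,1,1,1,1,1).

Computing H_k = (kernel of ∂_k) / (image of ∂_{k+1}):

  H_1: rank ker ∂_1 − rank ∂_2 = (30 − 12) − 13 = 5, and the invariant factors of ∂_2 are all 1, so H_1 ≅ Z^5.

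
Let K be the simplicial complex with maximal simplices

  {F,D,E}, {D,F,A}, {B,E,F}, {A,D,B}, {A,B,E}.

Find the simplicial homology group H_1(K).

K has 5 vertices, 10 edges, 5 triangles.
rank ∂_1 = 4, rank ∂_2 = 5 ⇒ b_1 = 10 − 4 − 5 = 1; all invariant factors of ∂_2 are 1 so no torsion. So H_1 = Z.

H_1 = Z.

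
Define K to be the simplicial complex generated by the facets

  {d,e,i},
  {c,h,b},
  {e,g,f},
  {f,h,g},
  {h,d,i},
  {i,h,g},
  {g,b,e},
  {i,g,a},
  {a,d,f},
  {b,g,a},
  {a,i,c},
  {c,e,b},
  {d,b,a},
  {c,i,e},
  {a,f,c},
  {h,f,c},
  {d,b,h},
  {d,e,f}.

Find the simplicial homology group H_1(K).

H_1 ≅ Z^2.

Fix the vertex order a < b < c < d < e < f < g < h < i and write every simplex with vertices in increasing order. Then dim K = 2 and the simplices of K are:

  0-simplices (9): a, b, c, d, e, f, g, h, i
  1-simplices (27): ab, ac, ad, af, ag, ai, bc, bd, be, bg, bh, ce, cf, ch, ci, de, df, dh, di, ef, eg, ei, fg, fh, gh, gi, hi
  2-simplices (18): abd, abg, acf, aci, adf, agi, bce, bch, bdh, beg, cei, cfh, def, dei, dhi, efg, fgh, ghi

so the chain groups are C_0 ≅ Z^9, C_1 ≅ Z^27, C_2 ≅ Z^18.

∂_1: C_1 → C_0 sends each edge [p,q] (with p < q) to q − p.
The 9×27 boundary matrix has rank 8 and Smith normal form diag(1,1,1,1,1,1,1,1).

The boundary map ∂_2: C_2 → C_1 sends each 2-simplex [p,q,r] to [q,r] − [p,r] + [p,q]. For instance
  ∂efg = fg − eg + ef,
  ∂cfh = fh − ch + cf.
As a 27×18 matrix over Z this has rank 17, with invariant factors (1,1,1,1,1,1,1,1,1,1,1,1,1,1,1,1,1).

Reading off H_k = ker ∂_k / im ∂_{k+1}:

  H_1: rank ker ∂_1 − rank ∂_2 = (27 − 8) − 17 = 2, and the invariant factors of ∂_2 are all 1, so H_1 = Z^2.

(K is a triangulation of the torus T^2.)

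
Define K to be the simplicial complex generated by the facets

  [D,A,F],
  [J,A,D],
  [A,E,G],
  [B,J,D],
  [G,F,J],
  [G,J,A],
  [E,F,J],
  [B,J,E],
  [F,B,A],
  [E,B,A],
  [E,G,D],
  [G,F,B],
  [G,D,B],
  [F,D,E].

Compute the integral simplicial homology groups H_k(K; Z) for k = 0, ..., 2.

K has 7 vertices, 21 edges, 14 triangles.
rank ∂_0 = 0, rank ∂_1 = 6 ⇒ b_0 = 7 − 0 − 6 = 1; all invariant factors of ∂_1 are 1 so no torsion. So H_0 ≅ Z.
rank ∂_1 = 6, rank ∂_2 = 13 ⇒ b_1 = 21 − 6 − 13 = 2; all invariant factors of ∂_2 are 1 so no torsion. So H_1 ≅ Z^2.
rank ∂_2 = 13, rank ∂_3 = 0 ⇒ b_2 = 14 − 13 − 0 = 1. So H_2 ≅ Z.

H_0 = Z,  H_1 = Z^2,  H_2 = Z.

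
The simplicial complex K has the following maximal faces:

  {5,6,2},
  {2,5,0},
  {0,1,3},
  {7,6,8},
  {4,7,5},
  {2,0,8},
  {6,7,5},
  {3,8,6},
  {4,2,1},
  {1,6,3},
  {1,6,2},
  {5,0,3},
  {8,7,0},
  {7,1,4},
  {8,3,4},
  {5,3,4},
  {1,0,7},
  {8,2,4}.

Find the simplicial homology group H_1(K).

Order the vertices as 0 < 1 < 2 < 3 < 4 < 5 < 6 < 7 < 8. Listing each simplex with vertices in this order, K has dimension 2 with simplices:

  0-simplices (9): [0], [1], [2], [3], [4], [5], [6], [7], [8]
  1-simplices (27): (27 of them)
  2-simplices (18): [0,1,3], [0,1,7], [0,2,5], [0,2,8], [0,3,5], [0,7,8], [1,2,4], [1,2,6], [1,3,6], [1,4,7], [2,4,8], [2,5,6], [3,4,5], [3,4,8], [3,6,8], [4,5,7], [5,6,7], [6,7,8]

so the chain groups are C_0 ≅ Z^9, C_1 ≅ Z^27, C_2 ≅ Z^18.

∂_1: C_1 → C_0 is given by ∂[p,q] = [q] − [p].
The 9×27 boundary matrix has rank 8 and Smith normal form diag(1,1,1,1,1,1,1,1).

Boundary ∂_2: C_2 → C_1 acts by ∂[p,q,r] = [q,r] − [p,r] + [p,q]. For instance
  ∂[1,3,6] = [3,6] − [1,6] + [1,3],
  ∂[3,4,5] = [4,5] − [3,5] + [3,4].
The 27×18 boundary matrix has rank 17 and Smith normal form diag(1,1,1,1,1,1,1,1,1,1,1,1,1,1,1,1,1).

Reading off H_k = ker ∂_k / im ∂_{k+1}:

  H_1: rank ker ∂_1 − rank ∂_2 = (27 − 8) − 17 = 2, and the invariant factors of ∂_2 are all 1, so H_1 = Z^2.

(K is a triangulation of the torus T^2.)

H_1 = Z^2.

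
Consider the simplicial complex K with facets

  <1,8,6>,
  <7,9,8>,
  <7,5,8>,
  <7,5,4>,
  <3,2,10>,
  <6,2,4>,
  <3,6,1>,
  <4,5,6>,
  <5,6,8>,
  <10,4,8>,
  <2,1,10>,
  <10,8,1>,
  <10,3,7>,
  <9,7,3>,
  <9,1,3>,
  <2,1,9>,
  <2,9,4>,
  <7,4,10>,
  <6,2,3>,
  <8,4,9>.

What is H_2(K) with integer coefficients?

K has 10 vertices, 30 edges, 20 triangles.
rank ∂_2 = 20, rank ∂_3 = 0 ⇒ b_2 = 20 − 20 − 0 = 0. So H_2 ≅ 0.

H_2 = 0.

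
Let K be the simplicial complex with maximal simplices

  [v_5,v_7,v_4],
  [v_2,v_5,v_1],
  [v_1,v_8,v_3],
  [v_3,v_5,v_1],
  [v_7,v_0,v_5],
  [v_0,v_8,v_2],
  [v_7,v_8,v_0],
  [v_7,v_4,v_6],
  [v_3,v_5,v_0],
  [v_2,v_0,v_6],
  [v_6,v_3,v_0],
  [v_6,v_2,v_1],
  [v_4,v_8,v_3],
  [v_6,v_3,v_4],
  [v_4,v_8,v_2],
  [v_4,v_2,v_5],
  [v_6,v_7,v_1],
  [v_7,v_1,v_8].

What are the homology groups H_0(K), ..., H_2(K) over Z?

H_0 ≅ Z,  H_1 ≅ Z^2,  H_2 ≅ Z.

Take the total order v_0 < v_1 < v_2 < v_3 < v_4 < v_5 < v_6 < v_7 < v_8 on the vertex set. Then K (dimension 2) consists of the simplices:

  0-simplices (9): [v_0], [v_1], [v_2], [v_3], [v_4], [v_5], [v_6], [v_7], [v_8]
  1-simplices (27): (27 of them)
  2-simplices (18): (18 of them)

so the chain groups are C_0 ≅ Z^9, C_1 ≅ Z^27, C_2 ≅ Z^18.

∂_1: C_1 → C_0 maps an edge to its endpoints' difference, ∂[p,q] = q − p.
The resulting 9×27 matrix has rank 8, and its Smith normal form has invariant factors (1,1,1,1,1,1,1,1).

The boundary map ∂_2: C_2 → C_1 maps a triangle to the signed sum of its edges. For instance
  ∂[v_2,v_4,v_8] = [v_4,v_8] − [v_2,v_8] + [v_2,v_4],
  ∂[v_1,v_3,v_5] = [v_3,v_5] − [v_1,v_5] + [v_1,v_3].
As a 27×18 matrix over Z this has rank 17, with invariant factors (1,1,1,1,1,1,1,1,1,1,1,1,1,1,1,1,1).

Computing H_k = (kernel of ∂_k) / (image of ∂_{k+1}):

  H_0: rank C_0 − rank ∂_1 = 9 − 8 = 1, and the invariant factors of ∂_1 are all 1, so H_0 = Z.
  H_1: rank ker ∂_1 − rank ∂_2 = (27 − 8) − 17 = 2, and the invariant factors of ∂_2 are all 1, so H_1 = Z^2.
  H_2: rank ker ∂_2 − rank ∂_3 = (18 − 17) − 0 = 1, and there is no ∂_3, so H_2 = Z.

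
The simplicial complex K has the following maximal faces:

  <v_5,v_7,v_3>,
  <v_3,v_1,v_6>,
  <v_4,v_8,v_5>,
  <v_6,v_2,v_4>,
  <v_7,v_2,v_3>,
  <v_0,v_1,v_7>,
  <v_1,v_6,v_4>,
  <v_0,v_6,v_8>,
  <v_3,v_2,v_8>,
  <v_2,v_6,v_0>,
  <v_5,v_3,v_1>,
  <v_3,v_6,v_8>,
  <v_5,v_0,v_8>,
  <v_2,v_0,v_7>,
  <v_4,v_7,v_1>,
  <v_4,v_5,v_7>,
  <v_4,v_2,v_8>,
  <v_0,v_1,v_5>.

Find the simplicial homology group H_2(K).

Order the vertices as v_0 < v_1 < v_2 < v_3 < v_4 < v_5 < v_6 < v_7 < v_8. Listing each simplex with vertices in this order, K has dimension 2 with simplices:

  0-simplices (9): [v_0], [v_1], [v_2], [v_3], [v_4], [v_5], [v_6], [v_7], [v_8]
  1-simplices (27): (27 of them)
  2-simplices (18): (18 of them)

giving chain groups C_0 ≅ Z^9, C_1 ≅ Z^27, C_2 ≅ Z^18.

The boundary map ∂_1: C_1 → C_0 maps an edge to its endpoints' difference, ∂[p,q] = q − p. For instance
  ∂[v_4,v_7] = [v_7] − [v_4].
The resulting 9×27 matrix has rank 8, and its Smith normal form has invariant factors (1,1,1,1,1,1,1,1).

∂_2: C_2 → C_1 acts by ∂[p,q,r] = [q,r] − [p,r] + [p,q]. For instance
  ∂[v_3,v_5,v_7] = [v_5,v_7] − [v_3,v_7] + [v_3,v_5],
  ∂[v_0,v_1,v_5] = [v_1,v_5] − [v_0,v_5] + [v_0,v_1].
The 27×18 boundary matrix has rank 18 and Smith normal form diag(1,1,1,1,1,1,1,1,1,1,1,1,1,1,1,1,1,2).

From H_k ≅ ker(∂_k) / im(∂_{k+1}) we obtain:

  H_2: rank ker ∂_2 − rank ∂_3 = (18 − 18) − 0 = 0, and there is no ∂_3, so H_2 ≅ 0.

H_2 ≅ 0.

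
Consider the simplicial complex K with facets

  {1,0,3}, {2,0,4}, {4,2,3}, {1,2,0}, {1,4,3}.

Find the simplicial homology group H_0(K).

We work with the vertex ordering 0 < 1 < 2 < 3 < 4. The simplices of K, each written with vertices in increasing order, are:

  0-simplices (5): [0], [1], [2], [3], [4]
  1-simplices (10): [0,1], [0,2], [0,3], [0,4], [1,2], [1,3], [1,4], [2,3], [2,4], [3,4]
  2-simplices (5): [0,1,2], [0,1,3], [0,2,4], [1,3,4], [2,3,4]

giving chain groups C_0 ≅ Z^5, C_1 ≅ Z^10, C_2 ≅ Z^5.

The boundary map ∂_1: C_1 → C_0 maps an edge to its endpoints' difference, ∂[p,q] = q − p. For instance
  ∂[0,1] = [1] − [0].
The 5×10 boundary matrix has rank 4 and Smith normal form diag(1,1,1,1).

Boundary ∂_2: C_2 → C_1 maps a triangle to the signed sum of its edges. For instance
  ∂[0,1,3] = [1,3] − [0,3] + [0,1],
  ∂[1,3,4] = [3,4] − [1,4] + [1,3].
The resulting 10×5 matrix has rank 5, and its Smith normal form has invariant factors (1,1,1,1,1).

Now H_k = ker ∂_k / im ∂_{k+1}, so:

  H_0: rank C_0 − rank ∂_1 = 5 − 4 = 1, and the invariant factors of ∂_1 are all 1, so H_0 ≅ Z.

(K is a triangulation of the Möbius band.)

H_0 = Z.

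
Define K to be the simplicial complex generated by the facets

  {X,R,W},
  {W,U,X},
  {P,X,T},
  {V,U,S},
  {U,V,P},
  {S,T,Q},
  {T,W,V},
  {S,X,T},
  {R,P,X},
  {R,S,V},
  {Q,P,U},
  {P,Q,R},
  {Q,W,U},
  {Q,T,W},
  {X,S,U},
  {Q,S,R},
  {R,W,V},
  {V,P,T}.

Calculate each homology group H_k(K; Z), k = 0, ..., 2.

Take the total order P < Q < R < S < T < U < V < W < X on the vertex set. Then K (dimension 2) consists of the simplices:

  0-simplices (9): P, Q, R, S, T, U, V, W, X
  1-simplices (27): PQ, PR, PT, PU, PV, PX, QR, QS, QT, QU, QW, RS, RV, RW, RX, ST, SU, SV, SX, TV, TW, TX, UV, UW, UX, VW, WX
  2-simplices (18): PQR, PQU, PRX, PTV, PTX, PUV, QRS, QST, QTW, QUW, RSV, RVW, RWX, STX, SUV, SUX, TVW, UWX

Hence C_0 ≅ Z^9, C_1 ≅ Z^27, C_2 ≅ Z^18.

∂_1: C_1 → C_0 maps an edge to its endpoints' difference, ∂[p,q] = q − p.
As a 9×27 matrix over Z this has rank 8, with invariant factors (1,1,1,1,1,1,1,1).

The boundary map ∂_2: C_2 → C_1 acts by ∂[p,q,r] = [q,r] − [p,r] + [p,q]. For instance
  ∂PQU = QU − PU + PQ,
  ∂TVW = VW − TW + TV.
The resulting 27×18 matrix has rank 17, and its Smith normal form has invariant factors (1,1,1,1,1,1,1,1,1,1,1,1,1,1,1,1,1).

Now H_k = ker ∂_k / im ∂_{k+1}, so:

  H_0: rank C_0 − rank ∂_1 = 9 − 8 = 1, and the invariant factors of ∂_1 are all 1, so H_0 = Z.
  H_1: rank ker ∂_1 − rank ∂_2 = (27 − 8) − 17 = 2, and the invariant factors of ∂_2 are all 1, so H_1 = Z^2.
  H_2: rank ker ∂_2 − rank ∂_3 = (18 − 17) − 0 = 1, and there is no ∂_3, so H_2 = Z.

H_0 ≅ Z,  H_1 ≅ Z^2,  H_2 ≅ Z.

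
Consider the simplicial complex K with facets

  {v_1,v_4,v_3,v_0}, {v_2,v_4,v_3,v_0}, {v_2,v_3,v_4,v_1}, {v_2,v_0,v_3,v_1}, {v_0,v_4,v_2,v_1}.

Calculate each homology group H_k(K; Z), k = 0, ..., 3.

Order the vertices as v_0 < v_1 < v_2 < v_3 < v_4. Listing each simplex with vertices in this order, K has dimension 3 with simplices:

  0-simplices (5): [v_0], [v_1], [v_2], [v_3], [v_4]
  1-simplices (10): [v_0,v_1], [v_0,v_2], [v_0,v_3], [v_0,v_4], [v_1,v_2], [v_1,v_3], [v_1,v_4], [v_2,v_3], [v_2,v_4], [v_3,v_4]
  2-simplices (10): [v_0,v_1,v_2], [v_0,v_1,v_3], [v_0,v_1,v_4], [v_0,v_2,v_3], [v_0,v_2,v_4], [v_0,v_3,v_4], [v_1,v_2,v_3], [v_1,v_2,v_4], [v_1,v_3,v_4], [v_2,v_3,v_4]
  3-simplices (5): [v_0,v_1,v_2,v_3], [v_0,v_1,v_2,v_4], [v_0,v_1,v_3,v_4], [v_0,v_2,v_3,v_4], [v_1,v_2,v_3,v_4]

so the chain groups are C_0 ≅ Z^5, C_1 ≅ Z^10, C_2 ≅ Z^10, C_3 ≅ Z^5.

Boundary ∂_1: C_1 → C_0 is given by ∂[p,q] = [q] − [p].
This gives a 5×10 integer matrix of rank 4; reducing to Smith normal form yields diagonal entries (1,1,1,1).

The boundary map ∂_2: C_2 → C_1 acts by ∂[p,q,r] = [q,r] − [p,r] + [p,q]. For instance
  ∂[v_0,v_2,v_3] = [v_2,v_3] − [v_0,v_3] + [v_0,v_2],
  ∂[v_1,v_3,v_4] = [v_3,v_4] − [v_1,v_4] + [v_1,v_3].
As a 10×10 matrix over Z this has rank 6, with invariant factors (1,1,1,1,1,1).

The boundary map ∂_3: C_3 → C_2 sends each 3-simplex σ to the alternating sum Σ_i (−1)^i (σ with its i-th vertex removed). For instance
  ∂[v_0,v_1,v_2,v_3] = [v_1,v_2,v_3] − [v_0,v_2,v_3] + [v_0,v_1,v_3] − [v_0,v_1,v_2],
  ∂[v_0,v_2,v_3,v_4] = [v_2,v_3,v_4] − [v_0,v_3,v_4] + [v_0,v_2,v_4] − [v_0,v_2,v_3].
This gives a 10×5 integer matrix of rank 4; reducing to Smith normal form yields diagonal entries (1,1,1,1).

Computing H_k = (kernel of ∂_k) / (image of ∂_{k+1}):

  H_0: rank C_0 − rank ∂_1 = 5 − 4 = 1, and the invariant factors of ∂_1 are all 1, so H_0 = Z.
  H_1: rank ker ∂_1 − rank ∂_2 = (10 − 4) − 6 = 0, and the invariant factors of ∂_2 are all 1, so H_1 = 0.
  H_2: rank ker ∂_2 − rank ∂_3 = (10 − 6) − 4 = 0, and the invariant factors of ∂_3 are all 1, so H_2 = 0.
  H_3: rank ker ∂_3 − rank ∂_4 = (5 − 4) − 0 = 1, and there is no ∂_4, so H_3 = Z.

H_0 ≅ Z,  H_1 = 0,  H_2 = 0,  H_3 ≅ Z.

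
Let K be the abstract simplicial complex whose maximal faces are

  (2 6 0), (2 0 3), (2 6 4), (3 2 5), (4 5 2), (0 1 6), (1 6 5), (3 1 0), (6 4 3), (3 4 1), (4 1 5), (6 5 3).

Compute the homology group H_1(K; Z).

H_1 ≅ Z/2Z.

Order the vertices as 0 < 1 < 2 < 3 < 4 < 5 < 6. Listing each simplex with vertices in this order, K has dimension 2 with simplices:

  0-simplices (7): [0], [1], [2], [3], [4], [5], [6]
  1-simplices (18): [0,1], [0,2], [0,3], [0,6], [1,3], [1,4], [1,5], [1,6], [2,3], [2,4], [2,5], [2,6], [3,4], [3,5], [3,6], [4,5], [4,6], [5,6]
  2-simplices (12): [0,1,3], [0,1,6], [0,2,3], [0,2,6], [1,3,4], [1,4,5], [1,5,6], [2,3,5], [2,4,5], [2,4,6], [3,4,6], [3,5,6]

Hence C_0 ≅ Z^7, C_1 ≅ Z^18, C_2 ≅ Z^12.

∂_1: C_1 → C_0 maps an edge to its endpoints' difference, ∂[p,q] = q − p. For instance
  ∂[2,3] = [3] − [2].
This gives a 7×18 integer matrix of rank 6; reducing to Smith normal form yields diagonal entries (1,1,1,1,1,1).

∂_2: C_2 → C_1 acts by ∂[p,q,r] = [q,r] − [p,r] + [p,q]. For instance
  ∂[2,3,5] = [3,5] − [2,5] + [2,3],
  ∂[3,4,6] = [4,6] − [3,6] + [3,4].
The resulting 18×12 matrix has rank 12, and its Smith normal form has invariant factors (1,1,1,1,1,1,1,1,1,1,1,2).

Reading off H_k = ker ∂_k / im ∂_{k+1}:

  H_1: rank ker ∂_1 − rank ∂_2 = (18 − 6) − 12 = 0, and ∂_2 has invariant factor 2 > 1, so H_1 = Z/2Z.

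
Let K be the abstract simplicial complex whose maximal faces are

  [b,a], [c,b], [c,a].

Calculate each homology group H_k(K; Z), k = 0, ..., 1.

Fix the vertex order a < b < c and write every simplex with vertices in increasing order. Then dim K = 1 and the simplices of K are:

  0-simplices (3): a, b, c
  1-simplices (3): ab, ac, bc

giving chain groups C_0 ≅ Z^3, C_1 ≅ Z^3.

The boundary map ∂_1: C_1 → C_0 maps an edge to its endpoints' difference, ∂[p,q] = q − p. For instance
  ∂bc = c − b.
As a 3×3 matrix over Z this has rank 2, with invariant factors (1,1).

Reading off H_k = ker ∂_k / im ∂_{k+1}:

  H_0: rank C_0 − rank ∂_1 = 3 − 2 = 1, and the invariant factors of ∂_1 are all 1, so H_0 = Z.
  H_1: rank ker ∂_1 − rank ∂_2 = (3 − 2) − 0 = 1, and there is no ∂_2, so H_1 = Z.

As a check, the Euler characteristic is 3 − 3 = 0, which agrees with 1 − 1 = 0.
(K is a triangulation of the circle S^1.)

H_0 ≅ Z,  H_1 ≅ Z.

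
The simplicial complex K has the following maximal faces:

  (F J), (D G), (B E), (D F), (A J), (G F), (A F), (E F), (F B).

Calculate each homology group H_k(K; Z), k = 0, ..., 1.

We work with the vertex ordering A < B < D < E < F < G < J. The simplices of K, each written with vertices in increasing order, are:

  0-simplices (7): A, B, D, E, F, G, J
  1-simplices (9): AF, AJ, BE, BF, DF, DG, EF, FG, FJ

giving chain groups C_0 ≅ Z^7, C_1 ≅ Z^9.

The boundary map ∂_1: C_1 → C_0 maps an edge to its endpoints' difference, ∂[p,q] = q − p. For instance
  ∂AF = F − A.
This gives a 7×9 integer matrix of rank 6; reducing to Smith normal form yields diagonal entries (1,1,1,1,1,1).

Computing H_k = (kernel of ∂_k) / (image of ∂_{k+1}):

  H_0: rank C_0 − rank ∂_1 = 7 − 6 = 1, and the invariant factors of ∂_1 are all 1, so H_0 = Z.
  H_1: rank ker ∂_1 − rank ∂_2 = (9 − 6) − 0 = 3, and there is no ∂_2, so H_1 = Z^3.

As a check, the Euler characteristic is 7 − 9 = -2, which agrees with 1 − 3 = -2.
(K is a triangulation of a wedge of 3 circles.)

H_0 ≅ Z,  H_1 ≅ Z^3.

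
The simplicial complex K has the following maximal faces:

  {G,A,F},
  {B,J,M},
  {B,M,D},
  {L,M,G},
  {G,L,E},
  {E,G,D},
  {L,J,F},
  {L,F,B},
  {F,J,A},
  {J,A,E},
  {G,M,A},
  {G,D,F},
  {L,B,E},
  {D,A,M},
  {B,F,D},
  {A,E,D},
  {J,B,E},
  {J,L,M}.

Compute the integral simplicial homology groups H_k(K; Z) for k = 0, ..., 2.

We work with the vertex ordering A < B < D < E < F < G < J < L < M. The simplices of K, each written with vertices in increasing order, are:

  0-simplices (9): A, B, D, E, F, G, J, L, M
  1-simplices (27): AD, AE, AF, AG, AJ, AM, BD, BE, BF, BJ, BL, BM, DE, DF, DG, DM, EG, EJ, EL, FG, FJ, FL, GL, GM, JL, JM, LM
  2-simplices (18): ADE, ADM, AEJ, AFG, AFJ, AGM, BDF, BDM, BEJ, BEL, BFL, BJM, DEG, DFG, EGL, FJL, GLM, JLM

so the chain groups are C_0 ≅ Z^9, C_1 ≅ Z^27, C_2 ≅ Z^18.

∂_1: C_1 → C_0 is given by ∂[p,q] = [q] − [p]. For instance
  ∂FG = G − F.
The resulting 9×27 matrix has rank 8, and its Smith normal form has invariant factors (1,1,1,1,1,1,1,1).

The boundary map ∂_2: C_2 → C_1 maps a triangle to the signed sum of its edges. For instance
  ∂GLM = LM − GM + GL,
  ∂BJM = JM − BM + BJ.
The resulting 27×18 matrix has rank 18, and its Smith normal form has invariant factors (1,1,1,1,1,1,1,1,1,1,1,1,1,1,1,1,1,2).

Reading off H_k = ker ∂_k / im ∂_{k+1}:

  H_0: rank C_0 − rank ∂_1 = 9 − 8 = 1, and the invariant factors of ∂_1 are all 1, so H_0 = Z.
  H_1: rank ker ∂_1 − rank ∂_2 = (27 − 8) − 18 = 1, and ∂_2 has invariant factor 2 > 1, so H_1 = Z ⊕ Z/2Z.
  H_2: rank ker ∂_2 − rank ∂_3 = (18 − 18) − 0 = 0, and there is no ∂_3, so H_2 = 0.

As a check, the Euler characteristic is 9 − 27 + 18 = 0, which agrees with 1 − 1 + 0 = 0.
(K is a triangulation of the Klein bottle.)

H_0 = Z,  H_1 = Z ⊕ Z/2Z,  H_2 = 0.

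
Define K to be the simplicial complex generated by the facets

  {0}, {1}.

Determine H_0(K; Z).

We work with the vertex ordering 0 < 1. The simplices of K, each written with vertices in increasing order, are:

  0-simplices (2): [0], [1]

so the chain groups are C_0 ≅ Z^2.

Now H_k = ker ∂_k / im ∂_{k+1}, so:

  H_0: rank C_0 − rank ∂_1 = 2 − 0 = 2, and there is no ∂_1, so H_0 ≅ Z^2.

H_0 ≅ Z^2.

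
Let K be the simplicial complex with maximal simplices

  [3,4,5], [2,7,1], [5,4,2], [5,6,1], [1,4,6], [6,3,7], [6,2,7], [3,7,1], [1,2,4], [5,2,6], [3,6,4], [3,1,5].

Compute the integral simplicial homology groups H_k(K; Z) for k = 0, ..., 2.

H_0 = Z,  H_1 = Z/2,  H_2 = 0.

Take the total order 1 < 2 < 3 < 4 < 5 < 6 < 7 on the vertex set. Then K (dimension 2) consists of the simplices:

  0-simplices (7): [1], [2], [3], [4], [5], [6], [7]
  1-simplices (18): [1,2], [1,3], [1,4], [1,5], [1,6], [1,7], [2,4], [2,5], [2,6], [2,7], [3,4], [3,5], [3,6], [3,7], [4,5], [4,6], [5,6], [6,7]
  2-simplices (12): [1,2,4], [1,2,7], [1,3,5], [1,3,7], [1,4,6], [1,5,6], [2,4,5], [2,5,6], [2,6,7], [3,4,5], [3,4,6], [3,6,7]

giving chain groups C_0 ≅ Z^7, C_1 ≅ Z^18, C_2 ≅ Z^12.

The boundary map ∂_1: C_1 → C_0 sends each edge [p,q] (with p < q) to q − p. For instance
  ∂[1,3] = [3] − [1].
As a 7×18 matrix over Z this has rank 6, with invariant factors (1,1,1,1,1,1).

The boundary map ∂_2: C_2 → C_1 sends each 2-simplex [p,q,r] to [q,r] − [p,r] + [p,q]. For instance
  ∂[3,6,7] = [6,7] − [3,7] + [3,6],
  ∂[1,3,7] = [3,7] − [1,7] + [1,3].
This gives a 18×12 integer matrix of rank 12; reducing to Smith normal form yields diagonal entries (1,1,1,1,1,1,1,1,1,1,1,2).

Now H_k = ker ∂_k / im ∂_{k+1}, so:

  H_0: rank C_0 − rank ∂_1 = 7 − 6 = 1, and the invariant factors of ∂_1 are all 1, so H_0 = Z.
  H_1: rank ker ∂_1 − rank ∂_2 = (18 − 6) − 12 = 0, and ∂_2 has invariant factor 2 > 1, so H_1 = Z/2.
  H_2: rank ker ∂_2 − rank ∂_3 = (12 − 12) − 0 = 0, and there is no ∂_3, so H_2 = 0.

As a check, the Euler characteristic is 7 − 18 + 12 = 1, which agrees with 1 − 0 + 0 = 1.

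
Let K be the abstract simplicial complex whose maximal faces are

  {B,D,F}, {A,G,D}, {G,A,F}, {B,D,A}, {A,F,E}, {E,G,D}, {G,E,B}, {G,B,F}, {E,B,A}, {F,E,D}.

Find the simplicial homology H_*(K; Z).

K has 6 vertices, 15 edges, 10 triangles.
rank ∂_0 = 0, rank ∂_1 = 5 ⇒ b_0 = 6 − 0 − 5 = 1; all invariant factors of ∂_1 are 1 so no torsion. So H_0 = Z.
rank ∂_1 = 5, rank ∂_2 = 10 ⇒ b_1 = 15 − 5 − 10 = 0; ∂_2 has invariant factor(s) [2] giving torsion. So H_1 = Z/2.
rank ∂_2 = 10, rank ∂_3 = 0 ⇒ b_2 = 10 − 10 − 0 = 0. So H_2 = 0.

H_0 ≅ Z,  H_1 ≅ Z/2,  H_2 = 0.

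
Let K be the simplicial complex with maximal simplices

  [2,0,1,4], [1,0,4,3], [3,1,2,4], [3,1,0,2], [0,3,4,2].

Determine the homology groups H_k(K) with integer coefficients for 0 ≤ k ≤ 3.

We work with the vertex ordering 0 < 1 < 2 < 3 < 4. The simplices of K, each written with vertices in increasing order, are:

  0-simplices (5): [0], [1], [2], [3], [4]
  1-simplices (10): [0,1], [0,2], [0,3], [0,4], [1,2], [1,3], [1,4], [2,3], [2,4], [3,4]
  2-simplices (10): [0,1,2], [0,1,3], [0,1,4], [0,2,3], [0,2,4], [0,3,4], [1,2,3], [1,2,4], [1,3,4], [2,3,4]
  3-simplices (5): [0,1,2,3], [0,1,2,4], [0,1,3,4], [0,2,3,4], [1,2,3,4]

Hence C_0 ≅ Z^5, C_1 ≅ Z^10, C_2 ≅ Z^10, C_3 ≅ Z^5.

The boundary map ∂_1: C_1 → C_0 maps an edge to its endpoints' difference, ∂[p,q] = q − p.
The 5×10 boundary matrix has rank 4 and Smith normal form diag(1,1,1,1).

Boundary ∂_2: C_2 → C_1 maps a triangle to the signed sum of its edges. For instance
  ∂[0,1,2] = [1,2] − [0,2] + [0,1],
  ∂[1,3,4] = [3,4] − [1,4] + [1,3].
This gives a 10×10 integer matrix of rank 6; reducing to Smith normal form yields diagonal entries (1,1,1,1,1,1).

The boundary map ∂_3: C_3 → C_2 sends each 3-simplex σ to the alternating sum Σ_i (−1)^i (σ with its i-th vertex removed). For instance
  ∂[0,1,2,4] = [1,2,4] − [0,2,4] + [0,1,4] − [0,1,2],
  ∂[0,1,2,3] = [1,2,3] − [0,2,3] + [0,1,3] − [0,1,2].
The resulting 10×5 matrix has rank 4, and its Smith normal form has invariant factors (1,1,1,1).

Now H_k = ker ∂_k / im ∂_{k+1}, so:

  H_0: rank C_0 − rank ∂_1 = 5 − 4 = 1, and the invariant factors of ∂_1 are all 1, so H_0 ≅ Z.
  H_1: rank ker ∂_1 − rank ∂_2 = (10 − 4) − 6 = 0, and the invariant factors of ∂_2 are all 1, so H_1 ≅ 0.
  H_2: rank ker ∂_2 − rank ∂_3 = (10 − 6) − 4 = 0, and the invariant factors of ∂_3 are all 1, so H_2 ≅ 0.
  H_3: rank ker ∂_3 − rank ∂_4 = (5 − 4) − 0 = 1, and there is no ∂_4, so H_3 ≅ Z.

H_0 = Z,  H_1 = 0,  H_2 = 0,  H_3 = Z.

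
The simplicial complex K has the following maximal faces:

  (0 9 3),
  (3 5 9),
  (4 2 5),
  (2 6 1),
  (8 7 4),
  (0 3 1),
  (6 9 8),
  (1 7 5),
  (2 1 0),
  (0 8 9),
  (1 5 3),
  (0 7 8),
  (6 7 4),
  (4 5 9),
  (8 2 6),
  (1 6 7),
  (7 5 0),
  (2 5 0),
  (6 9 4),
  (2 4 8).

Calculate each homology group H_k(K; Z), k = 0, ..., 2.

H_0 = Z,  H_1 = Z ⊕ Z/2,  H_2 = 0.

Take the total order 0 < 1 < 2 < 3 < 4 < 5 < 6 < 7 < 8 < 9 on the vertex set. Then K (dimension 2) consists of the simplices:

  0-simplices (10): [0], [1], [2], [3], [4], [5], [6], [7], [8], [9]
  1-simplices (30): (30 of them)
  2-simplices (20): (20 of them)

so the chain groups are C_0 ≅ Z^10, C_1 ≅ Z^30, C_2 ≅ Z^20.

The boundary map ∂_1: C_1 → C_0 sends each edge [p,q] (with p < q) to q − p.
As a 10×30 matrix over Z this has rank 9, with invariant factors (1,1,1,1,1,1,1,1,1).

The boundary map ∂_2: C_2 → C_1 maps a triangle to the signed sum of its edges. For instance
  ∂[2,4,8] = [4,8] − [2,8] + [2,4],
  ∂[4,7,8] = [7,8] − [4,8] + [4,7].
The 30×20 boundary matrix has rank 20 and Smith normal form diag(1,1,1,1,1,1,1,1,1,1,1,1,1,1,1,1,1,1,1,2).

Reading off H_k = ker ∂_k / im ∂_{k+1}:

  H_0: rank C_0 − rank ∂_1 = 10 − 9 = 1, and the invariant factors of ∂_1 are all 1, so H_0 ≅ Z.
  H_1: rank ker ∂_1 − rank ∂_2 = (30 − 9) − 20 = 1, and ∂_2 has invariant factor 2 > 1, so H_1 ≅ Z ⊕ Z/2.
  H_2: rank ker ∂_2 − rank ∂_3 = (20 − 20) − 0 = 0, and there is no ∂_3, so H_2 ≅ 0.

As a check, the Euler characteristic is 10 − 30 + 20 = 0, which agrees with 1 − 1 + 0 = 0.
(K is a triangulation of the Klein bottle.)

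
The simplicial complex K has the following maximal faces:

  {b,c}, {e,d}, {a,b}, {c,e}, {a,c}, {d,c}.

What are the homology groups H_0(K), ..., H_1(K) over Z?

We work with the vertex ordering a < b < c < d < e. The simplices of K, each written with vertices in increasing order, are:

  0-simplices (5): a, b, c, d, e
  1-simplices (6): ab, ac, bc, cd, ce, de

giving chain groups C_0 ≅ Z^5, C_1 ≅ Z^6.

The boundary map ∂_1: C_1 → C_0 maps an edge to its endpoints' difference, ∂[p,q] = q − p. For instance
  ∂ce = e − c.
The resulting 5×6 matrix has rank 4, and its Smith normal form has invariant factors (1,1,1,1).

From H_k ≅ ker(∂_k) / im(∂_{k+1}) we obtain:

  H_0: rank C_0 − rank ∂_1 = 5 − 4 = 1, and the invariant factors of ∂_1 are all 1, so H_0 = Z.
  H_1: rank ker ∂_1 − rank ∂_2 = (6 − 4) − 0 = 2, and there is no ∂_2, so H_1 = Z^2.

(K is a triangulation of a wedge of 2 circles.)

H_0 = Z,  H_1 = Z^2.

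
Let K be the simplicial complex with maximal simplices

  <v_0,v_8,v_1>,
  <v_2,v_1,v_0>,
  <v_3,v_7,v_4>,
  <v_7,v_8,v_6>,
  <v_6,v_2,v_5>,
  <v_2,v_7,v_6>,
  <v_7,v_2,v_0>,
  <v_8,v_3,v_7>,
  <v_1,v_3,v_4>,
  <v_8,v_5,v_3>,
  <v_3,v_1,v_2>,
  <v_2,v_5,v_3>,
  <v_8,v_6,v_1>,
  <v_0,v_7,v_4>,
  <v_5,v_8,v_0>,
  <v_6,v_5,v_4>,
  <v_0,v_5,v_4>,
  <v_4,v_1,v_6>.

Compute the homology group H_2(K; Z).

Fix the vertex order v_0 < v_1 < v_2 < v_3 < v_4 < v_5 < v_6 < v_7 < v_8 and write every simplex with vertices in increasing order. Then dim K = 2 and the simplices of K are:

  0-simplices (9): [v_0], [v_1], [v_2], [v_3], [v_4], [v_5], [v_6], [v_7], [v_8]
  1-simplices (27): (27 of them)
  2-simplices (18): (18 of them)

so the chain groups are C_0 ≅ Z^9, C_1 ≅ Z^27, C_2 ≅ Z^18.

∂_1: C_1 → C_0 is given by ∂[p,q] = [q] − [p]. For instance
  ∂[v_4,v_7] = [v_7] − [v_4].
The resulting 9×27 matrix has rank 8, and its Smith normal form has invariant factors (1,1,1,1,1,1,1,1).

The boundary map ∂_2: C_2 → C_1 acts by ∂[p,q,r] = [q,r] − [p,r] + [p,q]. For instance
  ∂[v_3,v_5,v_8] = [v_5,v_8] − [v_3,v_8] + [v_3,v_5],
  ∂[v_0,v_4,v_5] = [v_4,v_5] − [v_0,v_5] + [v_0,v_4].
This gives a 27×18 integer matrix of rank 17; reducing to Smith normal form yields diagonal entries (1,1,1,1,1,1,1,1,1,1,1,1,1,1,1,1,1).

Computing H_k = (kernel of ∂_k) / (image of ∂_{k+1}):

  H_2: rank ker ∂_2 − rank ∂_3 = (18 − 17) − 0 = 1, and there is no ∂_3, so H_2 = Z.

H_2 ≅ Z.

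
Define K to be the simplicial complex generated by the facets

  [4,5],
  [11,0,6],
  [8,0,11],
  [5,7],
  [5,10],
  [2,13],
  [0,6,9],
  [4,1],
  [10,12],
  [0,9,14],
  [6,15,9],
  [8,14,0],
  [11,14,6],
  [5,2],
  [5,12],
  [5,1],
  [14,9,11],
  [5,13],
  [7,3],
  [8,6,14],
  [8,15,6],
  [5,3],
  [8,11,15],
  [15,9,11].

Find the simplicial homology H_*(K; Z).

H_0 ≅ Z^2,  H_1 ≅ Z^4 ⊕ Z/2,  H_2 = 0.

Fix the vertex order 0 < 1 < 2 < 3 < 4 < 5 < 6 < 7 < 8 < 9 < 10 < 11 < 12 < 13 < 14 < 15 and write every simplex with vertices in increasing order. Then dim K = 2 and the simplices of K are:

  0-simplices (16): [0], [1], [2], [3], [4], [5], [6], [7], [8], [9], [10], [11], [12], [13], [14], [15]
  1-simplices (30): (30 of them)
  2-simplices (12): [0,6,9], [0,6,11], [0,8,11], [0,8,14], [0,9,14], [6,8,14], [6,8,15], [6,9,15], [6,11,14], [8,11,15], [9,11,14], [9,11,15]

giving chain groups C_0 ≅ Z^16, C_1 ≅ Z^30, C_2 ≅ Z^12.

∂_1: C_1 → C_0 is given by ∂[p,q] = [q] − [p]. For instance
  ∂[0,11] = [11] − [0].
The 16×30 boundary matrix has rank 14 and Smith normal form diag(1,1,1,1,1,1,1,1,1,1,1,1,1,1).

∂_2: C_2 → C_1 acts by ∂[p,q,r] = [q,r] − [p,r] + [p,q]. For instance
  ∂[9,11,14] = [11,14] − [9,14] + [9,11],
  ∂[6,9,15] = [9,15] − [6,15] + [6,9].
As a 30×12 matrix over Z this has rank 12, with invariant factors (1,1,1,1,1,1,1,1,1,1,1,2).

Reading off H_k = ker ∂_k / im ∂_{k+1}:

  H_0: rank C_0 − rank ∂_1 = 16 − 14 = 2, and the invariant factors of ∂_1 are all 1, so H_0 = Z^2.
  H_1: rank ker ∂_1 − rank ∂_2 = (30 − 14) − 12 = 4, and ∂_2 has invariant factor 2 > 1, so H_1 = Z^4 ⊕ Z/2.
  H_2: rank ker ∂_2 − rank ∂_3 = (12 − 12) − 0 = 0, and there is no ∂_3, so H_2 = 0.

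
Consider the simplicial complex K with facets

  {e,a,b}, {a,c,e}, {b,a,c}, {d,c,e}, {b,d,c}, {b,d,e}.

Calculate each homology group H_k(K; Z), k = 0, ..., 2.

Fix the vertex order a < b < c < d < e and write every simplex with vertices in increasing order. Then dim K = 2 and the simplices of K are:

  0-simplices (5): a, b, c, d, e
  1-simplices (9): ab, ac, ae, bc, bd, be, cd, ce, de
  2-simplices (6): abc, abe, ace, bcd, bde, cde

giving chain groups C_0 ≅ Z^5, C_1 ≅ Z^9, C_2 ≅ Z^6.

∂_1: C_1 → C_0 sends each edge [p,q] (with p < q) to q − p. For instance
  ∂ac = c − a.
This gives a 5×9 integer matrix of rank 4; reducing to Smith normal form yields diagonal entries (1,1,1,1).

∂_2: C_2 → C_1 maps a triangle to the signed sum of its edges. For instance
  ∂abe = be − ae + ab,
  ∂abc = bc − ac + ab.
As a 9×6 matrix over Z this has rank 5, with invariant factors (1,1,1,1,1).

Reading off H_k = ker ∂_k / im ∂_{k+1}:

  H_0: rank C_0 − rank ∂_1 = 5 − 4 = 1, and the invariant factors of ∂_1 are all 1, so H_0 ≅ Z.
  H_1: rank ker ∂_1 − rank ∂_2 = (9 − 4) − 5 = 0, and the invariant factors of ∂_2 are all 1, so H_1 ≅ 0.
  H_2: rank ker ∂_2 − rank ∂_3 = (6 − 5) − 0 = 1, and there is no ∂_3, so H_2 ≅ Z.

As a check, the Euler characteristic is 5 − 9 + 6 = 2, which agrees with 1 − 0 + 1 = 2.
(K is a triangulation of the 2-sphere S^2.)

H_0 = Z,  H_1 = 0,  H_2 = Z.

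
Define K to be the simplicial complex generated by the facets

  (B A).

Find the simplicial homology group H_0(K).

Fix the vertex order A < B and write every simplex with vertices in increasing order. Then dim K = 1 and the simplices of K are:

  0-simplices (2): A, B
  1-simplices (1): AB

giving chain groups C_0 ≅ Z^2, C_1 ≅ Z^1.

Boundary ∂_1: C_1 → C_0 sends each edge [p,q] (with p < q) to q − p. For instance
  ∂AB = B − A.
As a 2×1 matrix over Z this has rank 1, with invariant factors (1).

Reading off H_k = ker ∂_k / im ∂_{k+1}:

  H_0: rank C_0 − rank ∂_1 = 2 − 1 = 1, and the invariant factors of ∂_1 are all 1, so H_0 = Z.

(K is a triangulation of the 1-simplex.)

H_0 = Z.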